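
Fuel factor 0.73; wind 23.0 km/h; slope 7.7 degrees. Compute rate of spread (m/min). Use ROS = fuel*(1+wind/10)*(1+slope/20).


Formula: ROS = fuel * (1 + wind/10) * (1 + slope/20)
Wind factor = 1 + 23.0/10 = 3.3
Slope factor = 1 + 7.7/20 = 1.385
ROS = 0.73 * 3.3 * 1.385 = 3.34 m/min

3.34


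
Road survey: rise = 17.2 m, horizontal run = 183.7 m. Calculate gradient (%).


Formula: Gradient = rise / run * 100
Gradient = 17.2 / 183.7 * 100 = 9.4%

9.4


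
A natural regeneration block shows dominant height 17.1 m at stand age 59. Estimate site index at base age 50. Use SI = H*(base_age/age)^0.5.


Formula: SI = H_dom * (base_age / age)^0.5
Age ratio = 50 / 59 = 0.84746
sqrt(age_ratio) = 0.92057
SI = 17.1 * 0.92057 = 15.7 m

15.7


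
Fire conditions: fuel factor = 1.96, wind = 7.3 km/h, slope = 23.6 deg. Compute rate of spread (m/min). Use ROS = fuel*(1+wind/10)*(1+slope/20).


Formula: ROS = fuel * (1 + wind/10) * (1 + slope/20)
Wind factor = 1 + 7.3/10 = 1.73
Slope factor = 1 + 23.6/20 = 2.18
ROS = 1.96 * 1.73 * 2.18 = 7.39 m/min

7.39


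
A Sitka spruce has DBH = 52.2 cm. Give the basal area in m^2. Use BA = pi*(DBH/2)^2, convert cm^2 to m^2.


Formula: BA = pi * (DBH/2)^2 / 10000  (cm^2 to m^2)
Radius = DBH/2 = 52.2/2 = 26.1 cm
BA = pi * 26.1^2 / 10000
   = 2140.0843 cm^2 / 10000
   = 0.214 m^2

0.214


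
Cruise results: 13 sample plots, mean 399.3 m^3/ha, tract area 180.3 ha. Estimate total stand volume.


Formula: Total Volume = Mean Volume per ha * Total Area
Total Volume = 399.3 m^3/ha * 180.3 ha
Total Volume = 71994 m^3

71994


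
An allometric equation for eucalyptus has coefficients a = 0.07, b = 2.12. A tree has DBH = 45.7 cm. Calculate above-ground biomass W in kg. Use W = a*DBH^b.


Formula: W = a * DBH^b  (allometric power law)
DBH^b = 45.7^2.12 = 3303.8654
W = 0.07 * 3303.8654 = 231.3 kg

231.3


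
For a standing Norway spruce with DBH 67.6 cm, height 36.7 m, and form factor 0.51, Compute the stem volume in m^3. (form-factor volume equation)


Formula: V = pi * (DBH/200)^2 * H * ff
Radius = DBH/200 = 67.6/200 = 0.338 m
Radius^2 = 0.338^2 = 0.114244 m^2
V = pi * 0.114244 * 36.7 * 0.51
V = 6.718 m^3

6.718


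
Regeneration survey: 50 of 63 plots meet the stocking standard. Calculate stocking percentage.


Formula: Stocking % = stocked plots / total plots * 100
Stocking = 50 / 63 * 100
Stocking = 0.7937 * 100 = 79.4%

79.4


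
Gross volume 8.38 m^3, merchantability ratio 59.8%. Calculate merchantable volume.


Formula: MV = V_total * (merchantable_pct / 100)
Merchantable fraction = 59.8% / 100 = 0.598
MV = 8.38 m^3 * 0.598 = 5.011 m^3

5.011


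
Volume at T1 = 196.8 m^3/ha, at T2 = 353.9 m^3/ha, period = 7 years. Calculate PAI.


Formula: PAI = (V_T2 - V_T1) / (T2 - T1)
Volume increment = 353.9 - 196.8 = 157.1 m^3/ha
PAI = 157.1 / 7 = 22.44 m^3/ha/year

22.44


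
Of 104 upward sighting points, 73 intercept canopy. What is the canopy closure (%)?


Formula: Canopy closure = covered points / total points * 100
Closure = 73 / 104 * 100
Closure = 0.7019 * 100 = 70.2%

70.2


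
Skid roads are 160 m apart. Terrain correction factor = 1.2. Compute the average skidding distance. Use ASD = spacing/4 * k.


Formula: ASD = (spacing / 4) * correction
Uncorrected distance = spacing / 4 = 160 / 4 = 40 m
ASD = 40 * 1.2 = 48 m

48


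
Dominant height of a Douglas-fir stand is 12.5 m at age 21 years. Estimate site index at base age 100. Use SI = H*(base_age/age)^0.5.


Formula: SI = H_dom * (base_age / age)^0.5
Age ratio = 100 / 21 = 4.7619
sqrt(age_ratio) = 2.18218
SI = 12.5 * 2.18218 = 27.3 m

27.3


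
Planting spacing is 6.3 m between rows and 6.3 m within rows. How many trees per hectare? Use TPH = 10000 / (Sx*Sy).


Formula: TPH = 10000 m^2/ha / (spacing_x * spacing_y)
Area per tree = 6.3 m * 6.3 m = 39.69 m^2
TPH = 10000 / 39.69 = 252 trees/ha

252


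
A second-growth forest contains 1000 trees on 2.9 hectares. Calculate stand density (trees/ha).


Formula: Stand Density = N_trees / Area_ha
Density = 1000 trees / 2.9 ha
Density = 345 trees/ha

345


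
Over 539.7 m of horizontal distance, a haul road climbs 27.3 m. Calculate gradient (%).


Formula: Gradient = rise / run * 100
Gradient = 27.3 / 539.7 * 100 = 5.1%

5.1


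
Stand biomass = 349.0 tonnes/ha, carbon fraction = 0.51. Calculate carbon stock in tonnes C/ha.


Formula: Carbon Stock = Biomass * Carbon Fraction
C = 349.0 t/ha * 0.51
C = 178.0 t C/ha

178.0


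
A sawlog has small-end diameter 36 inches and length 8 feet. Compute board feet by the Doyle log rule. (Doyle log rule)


Doyle: BF = (D - 4)^2 * L / 16
Adjusted diameter = 36 - 4 = 32 in
(D-4)^2 = 32^2 = 1024
BF = 1024 * 8 / 16 = 512 BF

512


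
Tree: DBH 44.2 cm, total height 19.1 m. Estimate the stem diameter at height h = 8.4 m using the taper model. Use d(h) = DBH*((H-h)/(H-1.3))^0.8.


Taper: d(h) = DBH * ((H - h) / (H - 1.3))^0.8
Numerator = H - h = 19.1 - 8.4 = 10.7 m
Denominator = H - 1.3 = 19.1 - 1.3 = 17.8 m
Ratio = 10.7 / 17.8 = 0.60112
d = 44.2 * 0.60112^0.8 = 29.4 cm

29.4


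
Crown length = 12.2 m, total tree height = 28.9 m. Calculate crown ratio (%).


Formula: Crown Ratio = (Crown Length / Total Height) * 100
CR = (12.2 m / 28.9 m) * 100
CR = 0.4221 * 100 = 42.2%

42.2


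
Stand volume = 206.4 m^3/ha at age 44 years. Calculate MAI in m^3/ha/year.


Formula: MAI = Total Volume / Stand Age
MAI = 206.4 m^3/ha / 44 years
MAI = 4.69 m^3/ha/year

4.69


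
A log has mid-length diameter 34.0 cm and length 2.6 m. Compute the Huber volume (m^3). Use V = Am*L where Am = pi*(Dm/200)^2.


Huber: V = Am * L,  Am = pi*(Dm/200)^2
Am = pi*(34.0/200)^2 = 0.090792 m^2
V = 0.090792*2.6 = 0.2361 m^3

0.2361


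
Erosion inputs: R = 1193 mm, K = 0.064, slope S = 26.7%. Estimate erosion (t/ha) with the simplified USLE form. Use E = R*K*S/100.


Formula: E = R * K * S / 100  (simplified USLE)
R * K = 1193 * 0.064 = 76.352
E = 76.352 * 26.7 / 100 = 20.39 t/ha

20.39


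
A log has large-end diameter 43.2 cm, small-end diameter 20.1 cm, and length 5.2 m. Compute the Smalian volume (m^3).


Smalian: V = (A1 + A2)/2 * L,  A = pi*(D/200)^2
A1 = pi*(43.2/200)^2 = 0.146574 m^2
A2 = pi*(20.1/200)^2 = 0.031731 m^2
V = (0.146574+0.031731)/2*5.2 = 0.4636 m^3

0.4636


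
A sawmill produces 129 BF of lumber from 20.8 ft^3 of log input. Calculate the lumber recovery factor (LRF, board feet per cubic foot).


Formula: LRF = Lumber Output (BF) / Log Input (ft^3)
LRF = 129 BF / 20.8 ft^3
LRF = 6.2 BF/ft^3

6.2


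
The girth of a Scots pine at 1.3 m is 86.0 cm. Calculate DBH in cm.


Formula: DBH = C / pi
DBH = 86.0 / pi
pi = 3.14159...
DBH = 27.4 cm

27.4


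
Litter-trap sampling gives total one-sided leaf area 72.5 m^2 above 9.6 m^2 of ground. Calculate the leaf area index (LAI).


Formula: LAI = total leaf area / ground area  (dimensionless)
LAI = 72.5 m^2 / 9.6 m^2
LAI = 7.55

7.55


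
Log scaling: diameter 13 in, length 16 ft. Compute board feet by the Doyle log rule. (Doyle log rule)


Doyle: BF = (D - 4)^2 * L / 16
Adjusted diameter = 13 - 4 = 9 in
(D-4)^2 = 9^2 = 81
BF = 81 * 16 / 16 = 81 BF

81


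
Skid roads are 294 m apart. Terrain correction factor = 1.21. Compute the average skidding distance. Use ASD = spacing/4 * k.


Formula: ASD = (spacing / 4) * correction
Uncorrected distance = spacing / 4 = 294 / 4 = 73.5 m
ASD = 73.5 * 1.21 = 89 m

89


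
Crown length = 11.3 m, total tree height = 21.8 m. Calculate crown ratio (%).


Formula: Crown Ratio = (Crown Length / Total Height) * 100
CR = (11.3 m / 21.8 m) * 100
CR = 0.5183 * 100 = 51.8%

51.8


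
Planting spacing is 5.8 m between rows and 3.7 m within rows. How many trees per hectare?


Formula: TPH = 10000 m^2/ha / (spacing_x * spacing_y)
Area per tree = 5.8 m * 3.7 m = 21.46 m^2
TPH = 10000 / 21.46 = 466 trees/ha

466


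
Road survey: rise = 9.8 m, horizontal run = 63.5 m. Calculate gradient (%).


Formula: Gradient = rise / run * 100
Gradient = 9.8 / 63.5 * 100 = 15.4%

15.4


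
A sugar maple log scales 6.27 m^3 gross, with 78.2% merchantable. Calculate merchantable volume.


Formula: MV = V_total * (merchantable_pct / 100)
Merchantable fraction = 78.2% / 100 = 0.782
MV = 6.27 m^3 * 0.782 = 4.903 m^3

4.903


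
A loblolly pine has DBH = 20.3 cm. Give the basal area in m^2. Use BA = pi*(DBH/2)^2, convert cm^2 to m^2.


Formula: BA = pi * (DBH/2)^2 / 10000  (cm^2 to m^2)
Radius = DBH/2 = 20.3/2 = 10.15 cm
BA = pi * 10.15^2 / 10000
   = 323.6547 cm^2 / 10000
   = 0.0324 m^2

0.0324


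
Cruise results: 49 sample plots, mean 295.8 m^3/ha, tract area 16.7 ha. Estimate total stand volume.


Formula: Total Volume = Mean Volume per ha * Total Area
Total Volume = 295.8 m^3/ha * 16.7 ha
Total Volume = 4940 m^3

4940


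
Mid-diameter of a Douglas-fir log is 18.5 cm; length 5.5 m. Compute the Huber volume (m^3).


Huber: V = Am * L,  Am = pi*(Dm/200)^2
Am = pi*(18.5/200)^2 = 0.02688 m^2
V = 0.02688*5.5 = 0.1478 m^3

0.1478


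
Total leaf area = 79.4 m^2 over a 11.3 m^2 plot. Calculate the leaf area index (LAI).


Formula: LAI = total leaf area / ground area  (dimensionless)
LAI = 79.4 m^2 / 11.3 m^2
LAI = 7.03

7.03


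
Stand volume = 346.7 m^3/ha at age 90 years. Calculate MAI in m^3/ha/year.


Formula: MAI = Total Volume / Stand Age
MAI = 346.7 m^3/ha / 90 years
MAI = 3.85 m^3/ha/year

3.85


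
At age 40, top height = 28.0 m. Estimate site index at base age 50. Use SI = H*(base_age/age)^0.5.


Formula: SI = H_dom * (base_age / age)^0.5
Age ratio = 50 / 40 = 1.25
sqrt(age_ratio) = 1.11803
SI = 28.0 * 1.11803 = 31.3 m

31.3


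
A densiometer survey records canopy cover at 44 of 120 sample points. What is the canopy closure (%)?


Formula: Canopy closure = covered points / total points * 100
Closure = 44 / 120 * 100
Closure = 0.3667 * 100 = 36.7%

36.7


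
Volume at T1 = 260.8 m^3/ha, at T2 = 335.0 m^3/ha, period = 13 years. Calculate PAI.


Formula: PAI = (V_T2 - V_T1) / (T2 - T1)
Volume increment = 335.0 - 260.8 = 74.2 m^3/ha
PAI = 74.2 / 13 = 5.71 m^3/ha/year

5.71


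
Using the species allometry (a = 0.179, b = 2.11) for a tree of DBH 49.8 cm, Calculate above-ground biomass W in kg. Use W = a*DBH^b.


Formula: W = a * DBH^b  (allometric power law)
DBH^b = 49.8^2.11 = 3812.009
W = 0.179 * 3812.009 = 682.3 kg

682.3


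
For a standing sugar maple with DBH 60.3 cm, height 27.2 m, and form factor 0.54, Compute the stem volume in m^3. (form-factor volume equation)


Formula: V = pi * (DBH/200)^2 * H * ff
Radius = DBH/200 = 60.3/200 = 0.3015 m
Radius^2 = 0.3015^2 = 0.09090225 m^2
V = pi * 0.09090225 * 27.2 * 0.54
V = 4.195 m^3

4.195


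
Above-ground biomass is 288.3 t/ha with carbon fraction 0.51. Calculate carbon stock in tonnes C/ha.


Formula: Carbon Stock = Biomass * Carbon Fraction
C = 288.3 t/ha * 0.51
C = 147.0 t C/ha

147.0


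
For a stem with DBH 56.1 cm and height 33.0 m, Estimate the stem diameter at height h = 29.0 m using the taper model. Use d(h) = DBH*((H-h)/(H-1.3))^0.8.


Taper: d(h) = DBH * ((H - h) / (H - 1.3))^0.8
Numerator = H - h = 33.0 - 29.0 = 4.0 m
Denominator = H - 1.3 = 33.0 - 1.3 = 31.7 m
Ratio = 4.0 / 31.7 = 0.12618
d = 56.1 * 0.12618^0.8 = 10.7 cm

10.7


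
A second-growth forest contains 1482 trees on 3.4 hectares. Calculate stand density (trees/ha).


Formula: Stand Density = N_trees / Area_ha
Density = 1482 trees / 3.4 ha
Density = 436 trees/ha

436


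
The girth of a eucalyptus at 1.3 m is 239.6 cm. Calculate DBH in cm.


Formula: DBH = C / pi
DBH = 239.6 / pi
pi = 3.14159...
DBH = 76.3 cm

76.3


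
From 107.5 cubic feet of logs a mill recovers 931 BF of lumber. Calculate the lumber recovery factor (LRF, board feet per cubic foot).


Formula: LRF = Lumber Output (BF) / Log Input (ft^3)
LRF = 931 BF / 107.5 ft^3
LRF = 8.66 BF/ft^3

8.66


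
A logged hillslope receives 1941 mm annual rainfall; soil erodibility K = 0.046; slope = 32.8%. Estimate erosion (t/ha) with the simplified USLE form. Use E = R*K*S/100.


Formula: E = R * K * S / 100  (simplified USLE)
R * K = 1941 * 0.046 = 89.286
E = 89.286 * 32.8 / 100 = 29.29 t/ha

29.29


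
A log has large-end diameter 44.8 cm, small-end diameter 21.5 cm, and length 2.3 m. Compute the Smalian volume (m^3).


Smalian: V = (A1 + A2)/2 * L,  A = pi*(D/200)^2
A1 = pi*(44.8/200)^2 = 0.157633 m^2
A2 = pi*(21.5/200)^2 = 0.036305 m^2
V = (0.157633+0.036305)/2*2.3 = 0.223 m^3

0.223


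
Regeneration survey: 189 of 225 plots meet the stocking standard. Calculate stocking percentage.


Formula: Stocking % = stocked plots / total plots * 100
Stocking = 189 / 225 * 100
Stocking = 0.84 * 100 = 84.0%

84.0


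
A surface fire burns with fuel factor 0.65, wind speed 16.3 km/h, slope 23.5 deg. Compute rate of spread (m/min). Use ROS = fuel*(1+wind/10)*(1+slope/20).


Formula: ROS = fuel * (1 + wind/10) * (1 + slope/20)
Wind factor = 1 + 16.3/10 = 2.63
Slope factor = 1 + 23.5/20 = 2.175
ROS = 0.65 * 2.63 * 2.175 = 3.72 m/min

3.72


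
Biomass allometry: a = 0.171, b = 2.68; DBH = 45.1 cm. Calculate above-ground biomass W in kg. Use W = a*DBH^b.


Formula: W = a * DBH^b  (allometric power law)
DBH^b = 45.1^2.68 = 27113.9713
W = 0.171 * 27113.9713 = 4636.5 kg

4636.5


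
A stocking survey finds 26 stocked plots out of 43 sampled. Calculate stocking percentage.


Formula: Stocking % = stocked plots / total plots * 100
Stocking = 26 / 43 * 100
Stocking = 0.6047 * 100 = 60.5%

60.5


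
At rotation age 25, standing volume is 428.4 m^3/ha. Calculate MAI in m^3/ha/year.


Formula: MAI = Total Volume / Stand Age
MAI = 428.4 m^3/ha / 25 years
MAI = 17.14 m^3/ha/year

17.14


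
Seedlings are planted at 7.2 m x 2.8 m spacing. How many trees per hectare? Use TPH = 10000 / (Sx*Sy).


Formula: TPH = 10000 m^2/ha / (spacing_x * spacing_y)
Area per tree = 7.2 m * 2.8 m = 20.16 m^2
TPH = 10000 / 20.16 = 496 trees/ha

496


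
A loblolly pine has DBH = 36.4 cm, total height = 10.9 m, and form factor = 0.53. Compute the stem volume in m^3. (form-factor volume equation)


Formula: V = pi * (DBH/200)^2 * H * ff
Radius = DBH/200 = 36.4/200 = 0.182 m
Radius^2 = 0.182^2 = 0.033124 m^2
V = pi * 0.033124 * 10.9 * 0.53
V = 0.601 m^3

0.601


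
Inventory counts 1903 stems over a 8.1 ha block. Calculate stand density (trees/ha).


Formula: Stand Density = N_trees / Area_ha
Density = 1903 trees / 8.1 ha
Density = 235 trees/ha

235


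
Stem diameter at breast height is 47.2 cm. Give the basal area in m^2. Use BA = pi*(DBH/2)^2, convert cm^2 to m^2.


Formula: BA = pi * (DBH/2)^2 / 10000  (cm^2 to m^2)
Radius = DBH/2 = 47.2/2 = 23.6 cm
BA = pi * 23.6^2 / 10000
   = 1749.7414 cm^2 / 10000
   = 0.175 m^2

0.175


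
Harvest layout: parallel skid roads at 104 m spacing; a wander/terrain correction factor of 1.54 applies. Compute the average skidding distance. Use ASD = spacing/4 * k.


Formula: ASD = (spacing / 4) * correction
Uncorrected distance = spacing / 4 = 104 / 4 = 26 m
ASD = 26 * 1.54 = 40 m

40


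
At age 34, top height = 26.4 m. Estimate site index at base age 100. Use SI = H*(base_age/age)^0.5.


Formula: SI = H_dom * (base_age / age)^0.5
Age ratio = 100 / 34 = 2.94118
sqrt(age_ratio) = 1.71499
SI = 26.4 * 1.71499 = 45.3 m

45.3


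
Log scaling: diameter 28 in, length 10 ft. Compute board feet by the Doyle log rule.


Doyle: BF = (D - 4)^2 * L / 16
Adjusted diameter = 28 - 4 = 24 in
(D-4)^2 = 24^2 = 576
BF = 576 * 10 / 16 = 360 BF

360


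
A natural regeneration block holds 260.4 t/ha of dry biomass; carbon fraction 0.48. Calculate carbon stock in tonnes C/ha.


Formula: Carbon Stock = Biomass * Carbon Fraction
C = 260.4 t/ha * 0.48
C = 125.0 t C/ha

125.0


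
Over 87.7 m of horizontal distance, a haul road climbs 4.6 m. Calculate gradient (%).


Formula: Gradient = rise / run * 100
Gradient = 4.6 / 87.7 * 100 = 5.2%

5.2


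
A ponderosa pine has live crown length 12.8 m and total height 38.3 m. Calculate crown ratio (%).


Formula: Crown Ratio = (Crown Length / Total Height) * 100
CR = (12.8 m / 38.3 m) * 100
CR = 0.3342 * 100 = 33.4%

33.4


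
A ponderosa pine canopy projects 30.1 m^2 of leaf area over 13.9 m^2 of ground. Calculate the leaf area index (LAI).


Formula: LAI = total leaf area / ground area  (dimensionless)
LAI = 30.1 m^2 / 13.9 m^2
LAI = 2.17

2.17


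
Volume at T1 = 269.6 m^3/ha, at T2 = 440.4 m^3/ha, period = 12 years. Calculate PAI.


Formula: PAI = (V_T2 - V_T1) / (T2 - T1)
Volume increment = 440.4 - 269.6 = 170.8 m^3/ha
PAI = 170.8 / 12 = 14.23 m^3/ha/year

14.23


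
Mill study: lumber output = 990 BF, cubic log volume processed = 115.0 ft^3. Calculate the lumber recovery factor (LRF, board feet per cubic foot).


Formula: LRF = Lumber Output (BF) / Log Input (ft^3)
LRF = 990 BF / 115.0 ft^3
LRF = 8.61 BF/ft^3

8.61


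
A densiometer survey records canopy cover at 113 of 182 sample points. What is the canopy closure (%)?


Formula: Canopy closure = covered points / total points * 100
Closure = 113 / 182 * 100
Closure = 0.6209 * 100 = 62.1%

62.1


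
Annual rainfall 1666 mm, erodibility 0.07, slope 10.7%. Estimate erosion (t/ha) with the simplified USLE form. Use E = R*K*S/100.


Formula: E = R * K * S / 100  (simplified USLE)
R * K = 1666 * 0.07 = 116.62
E = 116.62 * 10.7 / 100 = 12.48 t/ha

12.48


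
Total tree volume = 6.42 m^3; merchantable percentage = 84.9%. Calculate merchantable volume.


Formula: MV = V_total * (merchantable_pct / 100)
Merchantable fraction = 84.9% / 100 = 0.849
MV = 6.42 m^3 * 0.849 = 5.451 m^3

5.451


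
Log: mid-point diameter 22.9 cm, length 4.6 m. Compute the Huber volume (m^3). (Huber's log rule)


Huber: V = Am * L,  Am = pi*(Dm/200)^2
Am = pi*(22.9/200)^2 = 0.041187 m^2
V = 0.041187*4.6 = 0.1895 m^3

0.1895


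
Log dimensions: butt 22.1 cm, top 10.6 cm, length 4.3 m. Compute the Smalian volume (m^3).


Smalian: V = (A1 + A2)/2 * L,  A = pi*(D/200)^2
A1 = pi*(22.1/200)^2 = 0.03836 m^2
A2 = pi*(10.6/200)^2 = 0.008825 m^2
V = (0.03836+0.008825)/2*4.3 = 0.1014 m^3

0.1014


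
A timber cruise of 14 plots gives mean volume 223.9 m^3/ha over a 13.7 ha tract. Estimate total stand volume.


Formula: Total Volume = Mean Volume per ha * Total Area
Total Volume = 223.9 m^3/ha * 13.7 ha
Total Volume = 3067 m^3

3067


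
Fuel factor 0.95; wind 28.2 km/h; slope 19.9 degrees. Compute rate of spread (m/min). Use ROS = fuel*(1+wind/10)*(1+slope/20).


Formula: ROS = fuel * (1 + wind/10) * (1 + slope/20)
Wind factor = 1 + 28.2/10 = 3.82
Slope factor = 1 + 19.9/20 = 1.995
ROS = 0.95 * 3.82 * 1.995 = 7.24 m/min

7.24


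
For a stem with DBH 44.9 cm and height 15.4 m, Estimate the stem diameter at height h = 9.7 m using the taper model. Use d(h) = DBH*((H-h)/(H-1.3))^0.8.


Taper: d(h) = DBH * ((H - h) / (H - 1.3))^0.8
Numerator = H - h = 15.4 - 9.7 = 5.7 m
Denominator = H - 1.3 = 15.4 - 1.3 = 14.1 m
Ratio = 5.7 / 14.1 = 0.40426
d = 44.9 * 0.40426^0.8 = 21.8 cm

21.8


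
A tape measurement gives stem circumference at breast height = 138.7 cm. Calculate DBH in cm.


Formula: DBH = C / pi
DBH = 138.7 / pi
pi = 3.14159...
DBH = 44.1 cm

44.1


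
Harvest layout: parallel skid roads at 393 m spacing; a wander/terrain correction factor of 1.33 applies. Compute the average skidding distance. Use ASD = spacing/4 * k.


Formula: ASD = (spacing / 4) * correction
Uncorrected distance = spacing / 4 = 393 / 4 = 98.25 m
ASD = 98.25 * 1.33 = 131 m

131


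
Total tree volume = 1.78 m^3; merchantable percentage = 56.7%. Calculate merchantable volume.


Formula: MV = V_total * (merchantable_pct / 100)
Merchantable fraction = 56.7% / 100 = 0.567
MV = 1.78 m^3 * 0.567 = 1.009 m^3

1.009


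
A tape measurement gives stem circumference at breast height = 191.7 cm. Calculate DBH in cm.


Formula: DBH = C / pi
DBH = 191.7 / pi
pi = 3.14159...
DBH = 61.0 cm

61.0


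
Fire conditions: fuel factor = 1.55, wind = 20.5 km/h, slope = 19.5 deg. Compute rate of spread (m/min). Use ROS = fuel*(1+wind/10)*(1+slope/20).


Formula: ROS = fuel * (1 + wind/10) * (1 + slope/20)
Wind factor = 1 + 20.5/10 = 3.05
Slope factor = 1 + 19.5/20 = 1.975
ROS = 1.55 * 3.05 * 1.975 = 9.34 m/min

9.34


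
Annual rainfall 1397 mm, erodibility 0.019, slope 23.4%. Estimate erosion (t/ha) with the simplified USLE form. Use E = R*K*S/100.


Formula: E = R * K * S / 100  (simplified USLE)
R * K = 1397 * 0.019 = 26.543
E = 26.543 * 23.4 / 100 = 6.21 t/ha

6.21


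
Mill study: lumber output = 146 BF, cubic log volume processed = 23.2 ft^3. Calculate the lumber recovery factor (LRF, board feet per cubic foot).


Formula: LRF = Lumber Output (BF) / Log Input (ft^3)
LRF = 146 BF / 23.2 ft^3
LRF = 6.29 BF/ft^3

6.29


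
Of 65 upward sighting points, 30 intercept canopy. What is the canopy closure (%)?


Formula: Canopy closure = covered points / total points * 100
Closure = 30 / 65 * 100
Closure = 0.4615 * 100 = 46.2%

46.2


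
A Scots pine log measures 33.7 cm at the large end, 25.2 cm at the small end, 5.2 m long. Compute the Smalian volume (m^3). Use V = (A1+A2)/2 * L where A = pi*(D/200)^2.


Smalian: V = (A1 + A2)/2 * L,  A = pi*(D/200)^2
A1 = pi*(33.7/200)^2 = 0.089197 m^2
A2 = pi*(25.2/200)^2 = 0.049876 m^2
V = (0.089197+0.049876)/2*5.2 = 0.3616 m^3

0.3616


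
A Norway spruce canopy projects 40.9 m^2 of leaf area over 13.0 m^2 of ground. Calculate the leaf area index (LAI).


Formula: LAI = total leaf area / ground area  (dimensionless)
LAI = 40.9 m^2 / 13.0 m^2
LAI = 3.15

3.15


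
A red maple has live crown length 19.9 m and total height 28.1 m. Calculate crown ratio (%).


Formula: Crown Ratio = (Crown Length / Total Height) * 100
CR = (19.9 m / 28.1 m) * 100
CR = 0.7082 * 100 = 70.8%

70.8


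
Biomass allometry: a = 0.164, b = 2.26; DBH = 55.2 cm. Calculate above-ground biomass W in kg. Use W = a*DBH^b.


Formula: W = a * DBH^b  (allometric power law)
DBH^b = 55.2^2.26 = 8645.3447
W = 0.164 * 8645.3447 = 1417.8 kg

1417.8


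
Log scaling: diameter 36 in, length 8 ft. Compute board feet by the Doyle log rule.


Doyle: BF = (D - 4)^2 * L / 16
Adjusted diameter = 36 - 4 = 32 in
(D-4)^2 = 32^2 = 1024
BF = 1024 * 8 / 16 = 512 BF

512


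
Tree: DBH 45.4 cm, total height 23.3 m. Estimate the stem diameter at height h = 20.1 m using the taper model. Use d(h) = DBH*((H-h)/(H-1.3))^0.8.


Taper: d(h) = DBH * ((H - h) / (H - 1.3))^0.8
Numerator = H - h = 23.3 - 20.1 = 3.2 m
Denominator = H - 1.3 = 23.3 - 1.3 = 22.0 m
Ratio = 3.2 / 22.0 = 0.14545
d = 45.4 * 0.14545^0.8 = 9.7 cm

9.7


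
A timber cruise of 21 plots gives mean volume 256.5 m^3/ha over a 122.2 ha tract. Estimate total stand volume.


Formula: Total Volume = Mean Volume per ha * Total Area
Total Volume = 256.5 m^3/ha * 122.2 ha
Total Volume = 31344 m^3

31344


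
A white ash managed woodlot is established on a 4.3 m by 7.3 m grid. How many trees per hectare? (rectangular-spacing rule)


Formula: TPH = 10000 m^2/ha / (spacing_x * spacing_y)
Area per tree = 4.3 m * 7.3 m = 31.39 m^2
TPH = 10000 / 31.39 = 319 trees/ha

319


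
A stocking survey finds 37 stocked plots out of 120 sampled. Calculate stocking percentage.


Formula: Stocking % = stocked plots / total plots * 100
Stocking = 37 / 120 * 100
Stocking = 0.3083 * 100 = 30.8%

30.8


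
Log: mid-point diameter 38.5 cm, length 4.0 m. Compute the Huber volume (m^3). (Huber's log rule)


Huber: V = Am * L,  Am = pi*(Dm/200)^2
Am = pi*(38.5/200)^2 = 0.116416 m^2
V = 0.116416*4.0 = 0.4657 m^3

0.4657


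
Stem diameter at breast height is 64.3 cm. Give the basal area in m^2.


Formula: BA = pi * (DBH/2)^2 / 10000  (cm^2 to m^2)
Radius = DBH/2 = 64.3/2 = 32.15 cm
BA = pi * 32.15^2 / 10000
   = 3247.2209 cm^2 / 10000
   = 0.3247 m^2

0.3247


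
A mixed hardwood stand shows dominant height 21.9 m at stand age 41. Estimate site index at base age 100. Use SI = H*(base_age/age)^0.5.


Formula: SI = H_dom * (base_age / age)^0.5
Age ratio = 100 / 41 = 2.43902
sqrt(age_ratio) = 1.56174
SI = 21.9 * 1.56174 = 34.2 m

34.2


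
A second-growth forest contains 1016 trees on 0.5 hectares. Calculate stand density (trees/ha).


Formula: Stand Density = N_trees / Area_ha
Density = 1016 trees / 0.5 ha
Density = 2032 trees/ha

2032


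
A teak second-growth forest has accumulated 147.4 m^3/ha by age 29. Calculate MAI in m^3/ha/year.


Formula: MAI = Total Volume / Stand Age
MAI = 147.4 m^3/ha / 29 years
MAI = 5.08 m^3/ha/year

5.08


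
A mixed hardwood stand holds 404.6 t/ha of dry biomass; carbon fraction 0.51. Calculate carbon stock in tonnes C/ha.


Formula: Carbon Stock = Biomass * Carbon Fraction
C = 404.6 t/ha * 0.51
C = 206.3 t C/ha

206.3


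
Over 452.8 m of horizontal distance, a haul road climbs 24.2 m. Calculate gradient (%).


Formula: Gradient = rise / run * 100
Gradient = 24.2 / 452.8 * 100 = 5.3%

5.3


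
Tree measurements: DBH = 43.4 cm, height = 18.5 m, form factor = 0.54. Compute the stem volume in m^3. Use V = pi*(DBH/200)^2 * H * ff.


Formula: V = pi * (DBH/200)^2 * H * ff
Radius = DBH/200 = 43.4/200 = 0.217 m
Radius^2 = 0.217^2 = 0.047089 m^2
V = pi * 0.047089 * 18.5 * 0.54
V = 1.478 m^3

1.478


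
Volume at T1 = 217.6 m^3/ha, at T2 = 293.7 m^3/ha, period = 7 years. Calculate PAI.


Formula: PAI = (V_T2 - V_T1) / (T2 - T1)
Volume increment = 293.7 - 217.6 = 76.1 m^3/ha
PAI = 76.1 / 7 = 10.87 m^3/ha/year

10.87


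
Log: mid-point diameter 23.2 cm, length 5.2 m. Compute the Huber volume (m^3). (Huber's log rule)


Huber: V = Am * L,  Am = pi*(Dm/200)^2
Am = pi*(23.2/200)^2 = 0.042273 m^2
V = 0.042273*5.2 = 0.2198 m^3

0.2198


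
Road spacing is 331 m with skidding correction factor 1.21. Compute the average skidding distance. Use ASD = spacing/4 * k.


Formula: ASD = (spacing / 4) * correction
Uncorrected distance = spacing / 4 = 331 / 4 = 82.75 m
ASD = 82.75 * 1.21 = 100 m

100


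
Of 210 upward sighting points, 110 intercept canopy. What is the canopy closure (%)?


Formula: Canopy closure = covered points / total points * 100
Closure = 110 / 210 * 100
Closure = 0.5238 * 100 = 52.4%

52.4


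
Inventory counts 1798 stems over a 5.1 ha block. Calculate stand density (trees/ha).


Formula: Stand Density = N_trees / Area_ha
Density = 1798 trees / 5.1 ha
Density = 353 trees/ha

353


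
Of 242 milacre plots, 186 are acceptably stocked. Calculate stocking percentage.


Formula: Stocking % = stocked plots / total plots * 100
Stocking = 186 / 242 * 100
Stocking = 0.7686 * 100 = 76.9%

76.9


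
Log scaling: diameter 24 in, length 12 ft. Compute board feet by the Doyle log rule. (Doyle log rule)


Doyle: BF = (D - 4)^2 * L / 16
Adjusted diameter = 24 - 4 = 20 in
(D-4)^2 = 20^2 = 400
BF = 400 * 12 / 16 = 300 BF

300


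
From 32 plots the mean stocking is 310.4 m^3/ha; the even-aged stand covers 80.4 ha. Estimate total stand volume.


Formula: Total Volume = Mean Volume per ha * Total Area
Total Volume = 310.4 m^3/ha * 80.4 ha
Total Volume = 24956 m^3

24956


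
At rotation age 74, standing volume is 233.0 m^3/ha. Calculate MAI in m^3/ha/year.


Formula: MAI = Total Volume / Stand Age
MAI = 233.0 m^3/ha / 74 years
MAI = 3.15 m^3/ha/year

3.15


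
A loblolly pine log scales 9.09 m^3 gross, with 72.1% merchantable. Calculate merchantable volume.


Formula: MV = V_total * (merchantable_pct / 100)
Merchantable fraction = 72.1% / 100 = 0.721
MV = 9.09 m^3 * 0.721 = 6.554 m^3

6.554


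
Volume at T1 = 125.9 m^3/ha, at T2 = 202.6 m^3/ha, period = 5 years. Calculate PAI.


Formula: PAI = (V_T2 - V_T1) / (T2 - T1)
Volume increment = 202.6 - 125.9 = 76.7 m^3/ha
PAI = 76.7 / 5 = 15.34 m^3/ha/year

15.34


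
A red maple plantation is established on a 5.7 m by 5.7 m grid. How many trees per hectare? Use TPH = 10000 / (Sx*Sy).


Formula: TPH = 10000 m^2/ha / (spacing_x * spacing_y)
Area per tree = 5.7 m * 5.7 m = 32.49 m^2
TPH = 10000 / 32.49 = 308 trees/ha

308


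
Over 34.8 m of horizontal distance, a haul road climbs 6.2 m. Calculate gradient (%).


Formula: Gradient = rise / run * 100
Gradient = 6.2 / 34.8 * 100 = 17.8%

17.8


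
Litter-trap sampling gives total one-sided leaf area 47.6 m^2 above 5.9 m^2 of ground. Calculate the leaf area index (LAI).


Formula: LAI = total leaf area / ground area  (dimensionless)
LAI = 47.6 m^2 / 5.9 m^2
LAI = 8.07

8.07


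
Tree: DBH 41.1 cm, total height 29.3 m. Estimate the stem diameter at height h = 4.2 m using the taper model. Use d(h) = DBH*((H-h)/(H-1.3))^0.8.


Taper: d(h) = DBH * ((H - h) / (H - 1.3))^0.8
Numerator = H - h = 29.3 - 4.2 = 25.1 m
Denominator = H - 1.3 = 29.3 - 1.3 = 28.0 m
Ratio = 25.1 / 28.0 = 0.89643
d = 41.1 * 0.89643^0.8 = 37.7 cm

37.7


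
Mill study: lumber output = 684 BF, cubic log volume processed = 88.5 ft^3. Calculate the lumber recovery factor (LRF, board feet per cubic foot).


Formula: LRF = Lumber Output (BF) / Log Input (ft^3)
LRF = 684 BF / 88.5 ft^3
LRF = 7.73 BF/ft^3

7.73


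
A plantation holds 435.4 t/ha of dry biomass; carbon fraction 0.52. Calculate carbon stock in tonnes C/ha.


Formula: Carbon Stock = Biomass * Carbon Fraction
C = 435.4 t/ha * 0.52
C = 226.4 t C/ha

226.4


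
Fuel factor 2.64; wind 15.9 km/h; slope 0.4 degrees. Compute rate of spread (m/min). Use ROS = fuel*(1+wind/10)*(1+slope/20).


Formula: ROS = fuel * (1 + wind/10) * (1 + slope/20)
Wind factor = 1 + 15.9/10 = 2.59
Slope factor = 1 + 0.4/20 = 1.02
ROS = 2.64 * 2.59 * 1.02 = 6.97 m/min

6.97


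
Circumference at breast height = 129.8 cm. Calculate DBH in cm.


Formula: DBH = C / pi
DBH = 129.8 / pi
pi = 3.14159...
DBH = 41.3 cm

41.3


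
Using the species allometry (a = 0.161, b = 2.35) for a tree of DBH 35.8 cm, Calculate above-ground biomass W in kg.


Formula: W = a * DBH^b  (allometric power law)
DBH^b = 35.8^2.35 = 4483.582
W = 0.161 * 4483.582 = 721.9 kg

721.9


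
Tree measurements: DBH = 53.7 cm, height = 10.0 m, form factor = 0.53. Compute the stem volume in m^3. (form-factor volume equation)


Formula: V = pi * (DBH/200)^2 * H * ff
Radius = DBH/200 = 53.7/200 = 0.2685 m
Radius^2 = 0.2685^2 = 0.07209225 m^2
V = pi * 0.07209225 * 10.0 * 0.53
V = 1.2 m^3

1.2


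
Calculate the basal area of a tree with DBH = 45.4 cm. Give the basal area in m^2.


Formula: BA = pi * (DBH/2)^2 / 10000  (cm^2 to m^2)
Radius = DBH/2 = 45.4/2 = 22.7 cm
BA = pi * 22.7^2 / 10000
   = 1618.8313 cm^2 / 10000
   = 0.1619 m^2

0.1619


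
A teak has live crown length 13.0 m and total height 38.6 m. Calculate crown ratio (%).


Formula: Crown Ratio = (Crown Length / Total Height) * 100
CR = (13.0 m / 38.6 m) * 100
CR = 0.3368 * 100 = 33.7%

33.7


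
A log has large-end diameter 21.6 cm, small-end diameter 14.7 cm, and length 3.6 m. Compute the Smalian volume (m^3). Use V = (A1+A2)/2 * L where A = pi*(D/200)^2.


Smalian: V = (A1 + A2)/2 * L,  A = pi*(D/200)^2
A1 = pi*(21.6/200)^2 = 0.036644 m^2
A2 = pi*(14.7/200)^2 = 0.016972 m^2
V = (0.036644+0.016972)/2*3.6 = 0.0965 m^3

0.0965


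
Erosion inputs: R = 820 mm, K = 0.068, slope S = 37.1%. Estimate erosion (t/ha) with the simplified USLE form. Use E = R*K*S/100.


Formula: E = R * K * S / 100  (simplified USLE)
R * K = 820 * 0.068 = 55.76
E = 55.76 * 37.1 / 100 = 20.69 t/ha

20.69


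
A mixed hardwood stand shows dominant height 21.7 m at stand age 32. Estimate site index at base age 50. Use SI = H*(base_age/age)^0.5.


Formula: SI = H_dom * (base_age / age)^0.5
Age ratio = 50 / 32 = 1.5625
sqrt(age_ratio) = 1.25
SI = 21.7 * 1.25 = 27.1 m

27.1


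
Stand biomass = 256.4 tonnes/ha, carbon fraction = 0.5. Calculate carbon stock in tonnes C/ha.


Formula: Carbon Stock = Biomass * Carbon Fraction
C = 256.4 t/ha * 0.5
C = 128.2 t C/ha

128.2


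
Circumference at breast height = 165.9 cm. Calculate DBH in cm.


Formula: DBH = C / pi
DBH = 165.9 / pi
pi = 3.14159...
DBH = 52.8 cm

52.8


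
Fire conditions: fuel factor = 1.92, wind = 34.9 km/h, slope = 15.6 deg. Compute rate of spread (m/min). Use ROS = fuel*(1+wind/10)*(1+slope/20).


Formula: ROS = fuel * (1 + wind/10) * (1 + slope/20)
Wind factor = 1 + 34.9/10 = 4.49
Slope factor = 1 + 15.6/20 = 1.78
ROS = 1.92 * 4.49 * 1.78 = 15.35 m/min

15.35


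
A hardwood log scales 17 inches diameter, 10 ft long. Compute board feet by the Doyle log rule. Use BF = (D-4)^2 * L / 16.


Doyle: BF = (D - 4)^2 * L / 16
Adjusted diameter = 17 - 4 = 13 in
(D-4)^2 = 13^2 = 169
BF = 169 * 10 / 16 = 106 BF

106


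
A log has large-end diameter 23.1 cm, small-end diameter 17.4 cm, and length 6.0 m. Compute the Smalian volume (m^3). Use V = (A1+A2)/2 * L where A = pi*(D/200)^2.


Smalian: V = (A1 + A2)/2 * L,  A = pi*(D/200)^2
A1 = pi*(23.1/200)^2 = 0.04191 m^2
A2 = pi*(17.4/200)^2 = 0.023779 m^2
V = (0.04191+0.023779)/2*6.0 = 0.1971 m^3

0.1971


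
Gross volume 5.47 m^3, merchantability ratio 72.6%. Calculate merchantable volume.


Formula: MV = V_total * (merchantable_pct / 100)
Merchantable fraction = 72.6% / 100 = 0.726
MV = 5.47 m^3 * 0.726 = 3.971 m^3

3.971


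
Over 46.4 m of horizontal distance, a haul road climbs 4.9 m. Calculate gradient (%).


Formula: Gradient = rise / run * 100
Gradient = 4.9 / 46.4 * 100 = 10.6%

10.6


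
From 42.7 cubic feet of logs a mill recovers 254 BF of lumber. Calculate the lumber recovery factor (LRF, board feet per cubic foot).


Formula: LRF = Lumber Output (BF) / Log Input (ft^3)
LRF = 254 BF / 42.7 ft^3
LRF = 5.95 BF/ft^3

5.95


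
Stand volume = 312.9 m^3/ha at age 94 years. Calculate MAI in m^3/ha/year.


Formula: MAI = Total Volume / Stand Age
MAI = 312.9 m^3/ha / 94 years
MAI = 3.33 m^3/ha/year

3.33


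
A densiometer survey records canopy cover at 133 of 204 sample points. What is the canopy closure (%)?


Formula: Canopy closure = covered points / total points * 100
Closure = 133 / 204 * 100
Closure = 0.652 * 100 = 65.2%

65.2


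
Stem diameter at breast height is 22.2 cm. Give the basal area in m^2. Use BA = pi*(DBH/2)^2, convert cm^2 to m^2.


Formula: BA = pi * (DBH/2)^2 / 10000  (cm^2 to m^2)
Radius = DBH/2 = 22.2/2 = 11.1 cm
BA = pi * 11.1^2 / 10000
   = 387.0756 cm^2 / 10000
   = 0.0387 m^2

0.0387


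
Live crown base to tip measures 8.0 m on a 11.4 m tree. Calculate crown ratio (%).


Formula: Crown Ratio = (Crown Length / Total Height) * 100
CR = (8.0 m / 11.4 m) * 100
CR = 0.7018 * 100 = 70.2%

70.2


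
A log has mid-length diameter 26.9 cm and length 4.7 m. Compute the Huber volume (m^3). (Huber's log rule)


Huber: V = Am * L,  Am = pi*(Dm/200)^2
Am = pi*(26.9/200)^2 = 0.056832 m^2
V = 0.056832*4.7 = 0.2671 m^3

0.2671


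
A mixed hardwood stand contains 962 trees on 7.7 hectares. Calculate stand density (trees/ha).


Formula: Stand Density = N_trees / Area_ha
Density = 962 trees / 7.7 ha
Density = 125 trees/ha

125


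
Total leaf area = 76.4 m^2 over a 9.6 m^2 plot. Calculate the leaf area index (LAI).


Formula: LAI = total leaf area / ground area  (dimensionless)
LAI = 76.4 m^2 / 9.6 m^2
LAI = 7.96

7.96


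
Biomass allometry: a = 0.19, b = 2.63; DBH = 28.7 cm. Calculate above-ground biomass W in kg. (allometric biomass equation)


Formula: W = a * DBH^b  (allometric power law)
DBH^b = 28.7^2.63 = 6826.9919
W = 0.19 * 6826.9919 = 1297.1 kg

1297.1


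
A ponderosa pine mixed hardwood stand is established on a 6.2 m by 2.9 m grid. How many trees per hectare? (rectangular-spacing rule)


Formula: TPH = 10000 m^2/ha / (spacing_x * spacing_y)
Area per tree = 6.2 m * 2.9 m = 17.98 m^2
TPH = 10000 / 17.98 = 556 trees/ha

556


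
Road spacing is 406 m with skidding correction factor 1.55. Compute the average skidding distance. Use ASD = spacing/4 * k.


Formula: ASD = (spacing / 4) * correction
Uncorrected distance = spacing / 4 = 406 / 4 = 101.5 m
ASD = 101.5 * 1.55 = 157 m

157


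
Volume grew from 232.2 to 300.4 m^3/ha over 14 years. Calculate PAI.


Formula: PAI = (V_T2 - V_T1) / (T2 - T1)
Volume increment = 300.4 - 232.2 = 68.2 m^3/ha
PAI = 68.2 / 14 = 4.87 m^3/ha/year

4.87


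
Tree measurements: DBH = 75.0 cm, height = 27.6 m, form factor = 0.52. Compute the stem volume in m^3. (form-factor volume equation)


Formula: V = pi * (DBH/200)^2 * H * ff
Radius = DBH/200 = 75.0/200 = 0.375 m
Radius^2 = 0.375^2 = 0.140625 m^2
V = pi * 0.140625 * 27.6 * 0.52
V = 6.341 m^3

6.341


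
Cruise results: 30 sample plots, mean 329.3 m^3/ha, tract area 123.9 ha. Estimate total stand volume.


Formula: Total Volume = Mean Volume per ha * Total Area
Total Volume = 329.3 m^3/ha * 123.9 ha
Total Volume = 40800 m^3

40800


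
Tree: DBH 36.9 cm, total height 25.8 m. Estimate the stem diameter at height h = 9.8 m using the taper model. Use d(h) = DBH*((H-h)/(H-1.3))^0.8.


Taper: d(h) = DBH * ((H - h) / (H - 1.3))^0.8
Numerator = H - h = 25.8 - 9.8 = 16.0 m
Denominator = H - 1.3 = 25.8 - 1.3 = 24.5 m
Ratio = 16.0 / 24.5 = 0.65306
d = 36.9 * 0.65306^0.8 = 26.2 cm

26.2


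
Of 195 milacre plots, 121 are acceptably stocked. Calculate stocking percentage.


Formula: Stocking % = stocked plots / total plots * 100
Stocking = 121 / 195 * 100
Stocking = 0.6205 * 100 = 62.1%

62.1


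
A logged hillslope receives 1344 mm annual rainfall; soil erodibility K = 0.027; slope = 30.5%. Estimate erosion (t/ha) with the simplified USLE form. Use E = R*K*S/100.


Formula: E = R * K * S / 100  (simplified USLE)
R * K = 1344 * 0.027 = 36.288
E = 36.288 * 30.5 / 100 = 11.07 t/ha

11.07


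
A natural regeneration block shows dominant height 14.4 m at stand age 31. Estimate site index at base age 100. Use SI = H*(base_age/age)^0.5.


Formula: SI = H_dom * (base_age / age)^0.5
Age ratio = 100 / 31 = 3.22581
sqrt(age_ratio) = 1.79605
SI = 14.4 * 1.79605 = 25.9 m

25.9


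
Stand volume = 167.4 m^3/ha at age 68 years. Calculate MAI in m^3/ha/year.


Formula: MAI = Total Volume / Stand Age
MAI = 167.4 m^3/ha / 68 years
MAI = 2.46 m^3/ha/year

2.46


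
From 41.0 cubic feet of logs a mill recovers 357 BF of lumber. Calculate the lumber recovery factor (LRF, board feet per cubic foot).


Formula: LRF = Lumber Output (BF) / Log Input (ft^3)
LRF = 357 BF / 41.0 ft^3
LRF = 8.71 BF/ft^3

8.71


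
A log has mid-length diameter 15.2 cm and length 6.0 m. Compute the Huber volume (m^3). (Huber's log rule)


Huber: V = Am * L,  Am = pi*(Dm/200)^2
Am = pi*(15.2/200)^2 = 0.018146 m^2
V = 0.018146*6.0 = 0.1089 m^3

0.1089


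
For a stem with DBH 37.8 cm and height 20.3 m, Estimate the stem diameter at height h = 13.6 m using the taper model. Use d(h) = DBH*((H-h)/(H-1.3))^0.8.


Taper: d(h) = DBH * ((H - h) / (H - 1.3))^0.8
Numerator = H - h = 20.3 - 13.6 = 6.7 m
Denominator = H - 1.3 = 20.3 - 1.3 = 19.0 m
Ratio = 6.7 / 19.0 = 0.35263
d = 37.8 * 0.35263^0.8 = 16.4 cm

16.4


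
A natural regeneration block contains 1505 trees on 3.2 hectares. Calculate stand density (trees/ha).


Formula: Stand Density = N_trees / Area_ha
Density = 1505 trees / 3.2 ha
Density = 470 trees/ha

470


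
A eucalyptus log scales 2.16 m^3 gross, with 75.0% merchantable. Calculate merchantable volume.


Formula: MV = V_total * (merchantable_pct / 100)
Merchantable fraction = 75.0% / 100 = 0.75
MV = 2.16 m^3 * 0.75 = 1.62 m^3

1.62


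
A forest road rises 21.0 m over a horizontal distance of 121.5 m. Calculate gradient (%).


Formula: Gradient = rise / run * 100
Gradient = 21.0 / 121.5 * 100 = 17.3%

17.3


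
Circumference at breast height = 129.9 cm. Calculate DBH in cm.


Formula: DBH = C / pi
DBH = 129.9 / pi
pi = 3.14159...
DBH = 41.3 cm

41.3
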